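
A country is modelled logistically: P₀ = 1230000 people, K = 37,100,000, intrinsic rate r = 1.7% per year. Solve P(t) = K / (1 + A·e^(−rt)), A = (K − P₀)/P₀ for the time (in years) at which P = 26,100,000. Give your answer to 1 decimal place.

A = (37100000 − 1230000)/1230000 = 29.1626
26100000 = 37100000/(1 + 29.1626·e^(−0.017t)) → 1 + 29.1626·e^(−0.017t) = 1.42146
e^(−0.017t) = 0.014452 → t = ln(69.1949)/0.017 = 4.23693/0.017

t ≈ 249.2 years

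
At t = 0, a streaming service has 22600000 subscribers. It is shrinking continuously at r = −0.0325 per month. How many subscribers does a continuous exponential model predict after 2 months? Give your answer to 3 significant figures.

≈ 21,200,000 subscribers

P(2) = 22600000 · e^(-0.0325·2) = 22600000 · e^(-0.065)
= 22600000 · 0.93707 ≈ 21177724.67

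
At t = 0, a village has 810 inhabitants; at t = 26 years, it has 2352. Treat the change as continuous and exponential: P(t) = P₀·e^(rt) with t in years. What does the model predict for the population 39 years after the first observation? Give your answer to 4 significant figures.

≈ 4,008 inhabitants

r = ln(2352/810) / 26 ≈ 0.041 per year
P(39) = 810 · e^(0.041·39) = 810 · 4.94799 ≈ 4007.87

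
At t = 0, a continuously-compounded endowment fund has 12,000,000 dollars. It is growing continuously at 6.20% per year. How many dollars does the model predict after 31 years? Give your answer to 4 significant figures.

P(31) = 12000000 · e^(0.062·31) = 12000000 · e^(1.922)
= 12000000 · 6.83461 ≈ 82015368.45

≈ 82,020,000 dollars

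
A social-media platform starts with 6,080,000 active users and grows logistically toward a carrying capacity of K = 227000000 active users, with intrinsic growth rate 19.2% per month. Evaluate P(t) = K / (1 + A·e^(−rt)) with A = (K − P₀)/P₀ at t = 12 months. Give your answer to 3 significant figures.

A = (227000000 − 6080000)/6080000 = 36.33553
P(12) = 227000000 / (1 + 36.33553·e^(−0.192·12)) = 227000000 / (1 + 36.33553·0.099859)
= 227000000 / 4.62842 ≈ 49044866.06

≈ 49,000,000 active users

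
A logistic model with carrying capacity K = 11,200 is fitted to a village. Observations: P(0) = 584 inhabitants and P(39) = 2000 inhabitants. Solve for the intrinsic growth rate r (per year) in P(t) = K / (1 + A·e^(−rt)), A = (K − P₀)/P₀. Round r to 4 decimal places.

A = (11200 − 584)/584 = 18.17808
2000 = 11200/(1 + 18.17808·e^(−r·39)) → e^(−39r) = (5.6 − 1)/18.17808 = 0.253052
r = −ln(0.253052)/39 = 1.37416/39

r ≈ 0.0352 per year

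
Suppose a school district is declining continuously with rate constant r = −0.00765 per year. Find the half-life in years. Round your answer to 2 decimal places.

half-life ≈ 90.61 years

half-life = ln(2) / |r| = 0.69315 / 0.00765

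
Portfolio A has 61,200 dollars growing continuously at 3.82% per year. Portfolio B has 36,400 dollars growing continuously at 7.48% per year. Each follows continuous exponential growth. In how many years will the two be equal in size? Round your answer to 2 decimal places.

t ≈ 14.20 years

61200·e^(0.0382t) = 36400·e^(0.0748t)
61200/36400 = e^((0.0748 − 0.0382)t) → ln(1.68132) = 0.0366·t
t = 0.51958 / 0.0366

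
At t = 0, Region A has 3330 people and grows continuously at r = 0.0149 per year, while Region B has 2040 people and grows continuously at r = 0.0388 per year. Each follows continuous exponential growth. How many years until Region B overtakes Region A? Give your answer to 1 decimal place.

3330·e^(0.0149t) = 2040·e^(0.0388t)
3330/2040 = e^((0.0388 − 0.0149)t) → ln(1.63235) = 0.0239·t
t = 0.49002 / 0.0239

t ≈ 20.5 years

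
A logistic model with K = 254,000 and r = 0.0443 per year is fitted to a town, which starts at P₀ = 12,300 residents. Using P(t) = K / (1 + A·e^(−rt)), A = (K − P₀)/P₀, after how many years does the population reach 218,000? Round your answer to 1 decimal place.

A = (254000 − 12300)/12300 = 19.65041
218000 = 254000/(1 + 19.65041·e^(−0.0443t)) → 1 + 19.65041·e^(−0.0443t) = 1.16514
e^(−0.0443t) = 0.008404 → t = ln(118.99413)/0.0443 = 4.77907/0.0443

t ≈ 107.9 years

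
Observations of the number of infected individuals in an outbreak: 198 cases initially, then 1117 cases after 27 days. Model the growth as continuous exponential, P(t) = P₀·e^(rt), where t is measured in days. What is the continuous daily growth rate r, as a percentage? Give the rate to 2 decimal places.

r ≈ 6.41% per day

1117 = 198 · e^(r·27)
e^(27r) = 1117/198 = 5.64141
r = ln(5.64141) / 27 = 1.73013 / 27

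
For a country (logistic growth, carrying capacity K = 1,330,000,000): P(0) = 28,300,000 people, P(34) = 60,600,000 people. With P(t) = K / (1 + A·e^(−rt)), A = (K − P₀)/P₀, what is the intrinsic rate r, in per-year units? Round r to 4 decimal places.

r ≈ 0.0231 per year

A = (1330000000 − 28300000)/28300000 = 45.99647
60600000 = 1330000000/(1 + 45.99647·e^(−r·34)) → e^(−34r) = (21.94719 − 1)/45.99647 = 0.455409
r = −ln(0.455409)/34 = 0.78656/34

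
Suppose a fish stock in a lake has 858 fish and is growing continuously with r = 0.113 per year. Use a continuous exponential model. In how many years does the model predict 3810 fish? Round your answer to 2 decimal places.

3810 = 858 · e^(0.113·t)
t = ln(3810/858) / 0.113 = ln(4.44056) / 0.113 = 1.49078 / 0.113

t ≈ 13.19 years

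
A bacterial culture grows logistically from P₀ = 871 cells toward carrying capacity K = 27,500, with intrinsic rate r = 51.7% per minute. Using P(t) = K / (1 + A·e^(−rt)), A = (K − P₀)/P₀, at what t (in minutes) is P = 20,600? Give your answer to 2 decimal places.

t ≈ 8.73 minutes

A = (27500 − 871)/871 = 30.5729
20600 = 27500/(1 + 30.5729·e^(−0.517t)) → 1 + 30.5729·e^(−0.517t) = 1.33495
e^(−0.517t) = 0.010956 → t = ln(91.27563)/0.517 = 4.51388/0.517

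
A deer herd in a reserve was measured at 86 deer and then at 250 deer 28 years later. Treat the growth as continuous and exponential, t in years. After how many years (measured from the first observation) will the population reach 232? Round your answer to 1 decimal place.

r = ln(250/86) / 28 ≈ 0.038111 per year
t = ln(232/86) / r = 0.99239 / 0.038111 ≈ 26.039

t ≈ 26.0 years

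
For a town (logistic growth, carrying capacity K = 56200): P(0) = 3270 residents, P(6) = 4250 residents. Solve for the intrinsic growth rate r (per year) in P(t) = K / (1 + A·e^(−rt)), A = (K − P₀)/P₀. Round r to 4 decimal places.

r ≈ 0.0468 per year

A = (56200 − 3270)/3270 = 16.18654
4250 = 56200/(1 + 16.18654·e^(−r·6)) → e^(−6r) = (13.22353 − 1)/16.18654 = 0.755166
r = −ln(0.755166)/6 = 0.28082/6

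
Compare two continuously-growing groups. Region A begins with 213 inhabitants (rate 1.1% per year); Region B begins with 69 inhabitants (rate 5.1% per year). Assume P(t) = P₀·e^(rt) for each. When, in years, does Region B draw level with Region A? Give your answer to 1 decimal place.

213·e^(0.011t) = 69·e^(0.051t)
213/69 = e^((0.051 − 0.011)t) → ln(3.08696) = 0.04·t
t = 1.12719 / 0.04

t ≈ 28.2 years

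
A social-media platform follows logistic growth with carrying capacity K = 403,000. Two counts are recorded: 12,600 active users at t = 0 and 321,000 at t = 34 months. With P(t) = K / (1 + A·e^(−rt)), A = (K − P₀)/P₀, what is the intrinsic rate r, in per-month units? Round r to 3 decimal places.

A = (403000 − 12600)/12600 = 30.98413
321000 = 403000/(1 + 30.98413·e^(−r·34)) → e^(−34r) = (1.25545 − 1)/30.98413 = 0.008245
r = −ln(0.008245)/34 = 4.7982/34

r ≈ 0.141 per month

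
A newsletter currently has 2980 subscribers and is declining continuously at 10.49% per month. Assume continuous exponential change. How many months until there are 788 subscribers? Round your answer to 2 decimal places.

788 = 2980 · e^(-0.1049·t)
t = ln(788/2980) / -0.1049 = ln(0.26443) / -0.1049 = -1.33018 / -0.1049

t ≈ 12.68 months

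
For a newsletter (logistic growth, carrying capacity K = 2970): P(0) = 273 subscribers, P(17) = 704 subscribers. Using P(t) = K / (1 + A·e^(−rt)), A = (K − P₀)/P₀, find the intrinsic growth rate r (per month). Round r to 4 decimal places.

r ≈ 0.0660 per month

A = (2970 − 273)/273 = 9.87912
704 = 2970/(1 + 9.87912·e^(−r·17)) → e^(−17r) = (4.21875 − 1)/9.87912 = 0.325813
r = −ln(0.325813)/17 = 1.12143/17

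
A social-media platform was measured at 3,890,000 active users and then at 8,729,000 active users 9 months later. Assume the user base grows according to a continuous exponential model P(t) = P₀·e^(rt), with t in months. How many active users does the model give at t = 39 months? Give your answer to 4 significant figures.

r = ln(8729000/3890000) / 9 ≈ 0.089805 per month
P(39) = 3890000 · e^(0.089805·39) = 3890000 · 33.19438 ≈ 129126129.68

≈ 129,100,000 active users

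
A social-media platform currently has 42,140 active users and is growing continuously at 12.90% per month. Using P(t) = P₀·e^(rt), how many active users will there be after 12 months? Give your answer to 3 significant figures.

P(12) = 42140 · e^(0.129·12) = 42140 · e^(1.548)
= 42140 · 4.70206 ≈ 198144.67

≈ 198,000 active users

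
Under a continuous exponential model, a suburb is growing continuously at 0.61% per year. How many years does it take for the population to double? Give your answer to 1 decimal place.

doubling time = ln(2) / |r| = 0.69315 / 0.0061

doubling time ≈ 113.6 years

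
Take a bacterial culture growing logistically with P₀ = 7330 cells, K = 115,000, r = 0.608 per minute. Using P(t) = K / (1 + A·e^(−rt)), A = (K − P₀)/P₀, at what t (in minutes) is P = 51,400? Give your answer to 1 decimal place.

A = (115000 − 7330)/7330 = 14.68895
51400 = 115000/(1 + 14.68895·e^(−0.608t)) → 1 + 14.68895·e^(−0.608t) = 2.23735
e^(−0.608t) = 0.084237 → t = ln(11.87126)/0.608 = 2.47412/0.608

t ≈ 4.1 minutes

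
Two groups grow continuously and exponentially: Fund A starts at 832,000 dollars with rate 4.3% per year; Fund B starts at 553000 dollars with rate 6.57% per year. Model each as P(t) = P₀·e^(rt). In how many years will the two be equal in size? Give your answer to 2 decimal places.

832000·e^(0.043t) = 553000·e^(0.0657t)
832000/553000 = e^((0.0657 − 0.043)t) → ln(1.50452) = 0.0227·t
t = 0.40847 / 0.0227

t ≈ 17.99 years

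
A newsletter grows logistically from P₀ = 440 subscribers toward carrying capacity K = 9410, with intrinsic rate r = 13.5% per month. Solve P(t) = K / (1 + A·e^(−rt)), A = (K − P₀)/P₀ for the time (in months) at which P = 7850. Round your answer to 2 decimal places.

A = (9410 − 440)/440 = 20.38636
7850 = 9410/(1 + 20.38636·e^(−0.135t)) → 1 + 20.38636·e^(−0.135t) = 1.19873
e^(−0.135t) = 0.009748 → t = ln(102.58523)/0.135 = 4.63069/0.135

t ≈ 34.30 months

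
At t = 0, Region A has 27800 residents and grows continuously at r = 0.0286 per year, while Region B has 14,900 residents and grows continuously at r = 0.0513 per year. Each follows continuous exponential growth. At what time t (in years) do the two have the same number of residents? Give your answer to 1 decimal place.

t ≈ 27.5 years

27800·e^(0.0286t) = 14900·e^(0.0513t)
27800/14900 = e^((0.0513 − 0.0286)t) → ln(1.86577) = 0.0227·t
t = 0.62367 / 0.0227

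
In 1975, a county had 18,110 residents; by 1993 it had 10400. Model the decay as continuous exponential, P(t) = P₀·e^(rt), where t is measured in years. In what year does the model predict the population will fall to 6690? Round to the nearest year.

year 2007

r = ln(10400/18110) / 18 = -0.55466/18 ≈ -0.030814 per year
t = ln(6690/18110) / r = -0.99585/-0.030814 ≈ 32.32 years after 1975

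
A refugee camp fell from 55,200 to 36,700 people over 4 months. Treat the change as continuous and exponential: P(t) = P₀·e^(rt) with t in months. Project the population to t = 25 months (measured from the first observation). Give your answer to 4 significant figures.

≈ 4,305 people

r = ln(36700/55200) / 4 ≈ -0.102047 per month
P(25) = 55200 · e^(-0.102047·25) = 55200 · 0.07799 ≈ 4305.1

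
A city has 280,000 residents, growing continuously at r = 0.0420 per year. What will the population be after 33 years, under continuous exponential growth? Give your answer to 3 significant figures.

≈ 1,120,000 residents

P(33) = 280000 · e^(0.042·33) = 280000 · e^(1.386)
= 280000 · 3.99882 ≈ 1119670.36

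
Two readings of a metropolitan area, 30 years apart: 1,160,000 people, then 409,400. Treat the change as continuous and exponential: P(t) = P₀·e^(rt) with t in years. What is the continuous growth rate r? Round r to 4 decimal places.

409400 = 1160000 · e^(r·30)
e^(30r) = 409400/1160000 = 0.35293
r = ln(0.35293) / 30 = -1.04148 / 30

r ≈ -0.0347 per year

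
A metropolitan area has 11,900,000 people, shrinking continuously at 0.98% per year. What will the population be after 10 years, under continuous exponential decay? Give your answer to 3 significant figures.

P(10) = 11900000 · e^(-0.0098·10) = 11900000 · e^(-0.098)
= 11900000 · 0.90665 ≈ 10789121.95

≈ 10,800,000 people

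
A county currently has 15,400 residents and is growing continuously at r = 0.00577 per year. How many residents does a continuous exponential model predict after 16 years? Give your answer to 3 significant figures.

≈ 16,900 residents

P(16) = 15400 · e^(0.00577·16) = 15400 · e^(0.09232)
= 15400 · 1.09672 ≈ 16889.42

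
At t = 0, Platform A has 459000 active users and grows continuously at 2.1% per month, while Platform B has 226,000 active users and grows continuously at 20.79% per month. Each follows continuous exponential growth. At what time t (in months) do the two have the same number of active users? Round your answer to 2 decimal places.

459000·e^(0.021t) = 226000·e^(0.2079t)
459000/226000 = e^((0.2079 − 0.021)t) → ln(2.03097) = 0.1869·t
t = 0.70852 / 0.1869

t ≈ 3.79 months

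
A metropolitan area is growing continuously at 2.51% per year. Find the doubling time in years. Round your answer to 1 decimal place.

doubling time = ln(2) / |r| = 0.69315 / 0.0251

doubling time ≈ 27.6 years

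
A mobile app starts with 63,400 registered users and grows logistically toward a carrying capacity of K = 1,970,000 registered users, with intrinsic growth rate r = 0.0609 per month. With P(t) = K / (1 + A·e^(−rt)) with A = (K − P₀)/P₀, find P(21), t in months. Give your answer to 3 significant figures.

A = (1970000 − 63400)/63400 = 30.07256
P(21) = 1970000 / (1 + 30.07256·e^(−0.0609·21)) = 1970000 / (1 + 30.07256·0.278343)
= 1970000 / 9.37049 ≈ 210234.37

≈ 210,000 registered users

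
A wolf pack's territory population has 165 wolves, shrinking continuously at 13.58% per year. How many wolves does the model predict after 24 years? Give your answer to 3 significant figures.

P(24) = 165 · e^(-0.1358·24) = 165 · e^(-3.2592)
= 165 · 0.03842 ≈ 6.34

≈ 6.34 wolves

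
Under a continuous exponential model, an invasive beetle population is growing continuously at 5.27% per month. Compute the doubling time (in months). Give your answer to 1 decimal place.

doubling time = ln(2) / |r| = 0.69315 / 0.0527

doubling time ≈ 13.2 months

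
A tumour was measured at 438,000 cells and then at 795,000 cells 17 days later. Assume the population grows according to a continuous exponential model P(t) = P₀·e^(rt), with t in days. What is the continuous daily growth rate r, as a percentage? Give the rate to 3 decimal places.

795000 = 438000 · e^(r·17)
e^(17r) = 795000/438000 = 1.81507
r = ln(1.81507) / 17 = 0.59612 / 17

r ≈ 3.507% per day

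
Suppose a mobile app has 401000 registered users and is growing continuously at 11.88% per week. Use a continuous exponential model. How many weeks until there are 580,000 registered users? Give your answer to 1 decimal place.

580000 = 401000 · e^(0.1188·t)
t = ln(580000/401000) / 0.1188 = ln(1.44638) / 0.1188 = 0.36907 / 0.1188

t ≈ 3.1 weeks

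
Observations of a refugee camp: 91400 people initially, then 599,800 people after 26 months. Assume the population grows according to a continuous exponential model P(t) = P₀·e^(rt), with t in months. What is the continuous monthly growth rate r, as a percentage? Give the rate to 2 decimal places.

599800 = 91400 · e^(r·26)
e^(26r) = 599800/91400 = 6.56236
r = ln(6.56236) / 26 = 1.88135 / 26

r ≈ 7.24% per month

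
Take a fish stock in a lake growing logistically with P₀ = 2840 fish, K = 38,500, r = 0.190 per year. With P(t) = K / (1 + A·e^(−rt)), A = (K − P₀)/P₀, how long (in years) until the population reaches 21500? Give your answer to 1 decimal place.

A = (38500 − 2840)/2840 = 12.55634
21500 = 38500/(1 + 12.55634·e^(−0.19t)) → 1 + 12.55634·e^(−0.19t) = 1.7907
e^(−0.19t) = 0.062972 → t = ln(15.88007)/0.19 = 2.76507/0.19

t ≈ 14.6 years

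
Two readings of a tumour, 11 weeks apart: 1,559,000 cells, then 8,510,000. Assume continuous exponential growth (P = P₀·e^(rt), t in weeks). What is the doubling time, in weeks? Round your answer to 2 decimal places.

doubling time ≈ 4.49 weeks

r = ln(8510000/1559000) / 11 = ln(5.45863) / 11 ≈ 0.154291 per week
doubling time = ln 2 / |r| = 0.69315 / 0.154291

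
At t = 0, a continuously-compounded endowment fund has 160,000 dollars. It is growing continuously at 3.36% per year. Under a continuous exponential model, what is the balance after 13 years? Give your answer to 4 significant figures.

P(13) = 160000 · e^(0.0336·13) = 160000 · e^(0.4368)
= 160000 · 1.54775 ≈ 247639.44

≈ 247,600 dollars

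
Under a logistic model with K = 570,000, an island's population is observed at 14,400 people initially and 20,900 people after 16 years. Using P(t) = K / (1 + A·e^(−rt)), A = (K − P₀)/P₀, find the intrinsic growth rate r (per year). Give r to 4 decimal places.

r ≈ 0.0240 per year

A = (570000 − 14400)/14400 = 38.58333
20900 = 570000/(1 + 38.58333·e^(−r·16)) → e^(−16r) = (27.27273 − 1)/38.58333 = 0.680935
r = −ln(0.680935)/16 = 0.38429/16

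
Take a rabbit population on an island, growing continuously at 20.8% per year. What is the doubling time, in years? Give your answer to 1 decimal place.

doubling time = ln(2) / |r| = 0.69315 / 0.208

doubling time ≈ 3.3 years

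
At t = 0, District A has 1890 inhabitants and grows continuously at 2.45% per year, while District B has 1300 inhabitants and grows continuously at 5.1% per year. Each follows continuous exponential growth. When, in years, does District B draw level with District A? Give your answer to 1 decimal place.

t ≈ 14.1 years

1890·e^(0.0245t) = 1300·e^(0.051t)
1890/1300 = e^((0.051 − 0.0245)t) → ln(1.45385) = 0.0265·t
t = 0.37421 / 0.0265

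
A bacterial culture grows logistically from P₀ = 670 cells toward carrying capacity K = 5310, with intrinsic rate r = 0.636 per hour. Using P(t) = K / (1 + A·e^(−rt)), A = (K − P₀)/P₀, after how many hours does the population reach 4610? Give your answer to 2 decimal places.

t ≈ 6.01 hours

A = (5310 − 670)/670 = 6.92537
4610 = 5310/(1 + 6.92537·e^(−0.636t)) → 1 + 6.92537·e^(−0.636t) = 1.15184
e^(−0.636t) = 0.021926 → t = ln(45.60853)/0.636 = 3.82009/0.636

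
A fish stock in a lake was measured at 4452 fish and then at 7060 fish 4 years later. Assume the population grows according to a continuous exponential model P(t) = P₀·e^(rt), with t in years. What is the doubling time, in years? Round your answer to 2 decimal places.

doubling time ≈ 6.01 years

r = ln(7060/4452) / 4 = ln(1.5858) / 4 ≈ 0.115273 per year
doubling time = ln 2 / |r| = 0.69315 / 0.115273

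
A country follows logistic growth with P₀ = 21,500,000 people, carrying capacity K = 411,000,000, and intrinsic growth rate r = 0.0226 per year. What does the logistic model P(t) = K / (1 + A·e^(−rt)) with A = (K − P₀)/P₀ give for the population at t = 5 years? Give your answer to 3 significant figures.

A = (411000000 − 21500000)/21500000 = 18.11628
P(5) = 411000000 / (1 + 18.11628·e^(−0.0226·5)) = 411000000 / (1 + 18.11628·0.893151)
= 411000000 / 17.18057 ≈ 23922377.49

≈ 23,900,000 people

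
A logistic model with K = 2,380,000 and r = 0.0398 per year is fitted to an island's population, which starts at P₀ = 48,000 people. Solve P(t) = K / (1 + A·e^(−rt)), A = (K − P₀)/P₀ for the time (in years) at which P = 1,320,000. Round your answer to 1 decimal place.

A = (2380000 − 48000)/48000 = 48.58333
1320000 = 2380000/(1 + 48.58333·e^(−0.0398t)) → 1 + 48.58333·e^(−0.0398t) = 1.80303
e^(−0.0398t) = 0.016529 → t = ln(60.5)/0.0398 = 4.10264/0.0398

t ≈ 103.1 years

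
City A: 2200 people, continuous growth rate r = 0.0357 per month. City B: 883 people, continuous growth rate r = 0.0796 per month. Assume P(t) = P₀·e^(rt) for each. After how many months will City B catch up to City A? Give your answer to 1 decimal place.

2200·e^(0.0357t) = 883·e^(0.0796t)
2200/883 = e^((0.0796 − 0.0357)t) → ln(2.49151) = 0.0439·t
t = 0.91289 / 0.0439

t ≈ 20.8 months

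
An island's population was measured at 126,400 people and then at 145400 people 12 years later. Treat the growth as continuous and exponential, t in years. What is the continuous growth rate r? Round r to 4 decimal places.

145400 = 126400 · e^(r·12)
e^(12r) = 145400/126400 = 1.15032
r = ln(1.15032) / 12 = 0.14004 / 12

r ≈ 0.0117 per year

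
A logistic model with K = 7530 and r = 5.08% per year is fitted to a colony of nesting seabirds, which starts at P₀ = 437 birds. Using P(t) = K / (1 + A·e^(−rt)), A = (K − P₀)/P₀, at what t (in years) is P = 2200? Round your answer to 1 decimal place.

t ≈ 37.4 years

A = (7530 − 437)/437 = 16.23112
2200 = 7530/(1 + 16.23112·e^(−0.0508t)) → 1 + 16.23112·e^(−0.0508t) = 3.42273
e^(−0.0508t) = 0.149264 → t = ln(6.69952)/0.0508 = 1.90204/0.0508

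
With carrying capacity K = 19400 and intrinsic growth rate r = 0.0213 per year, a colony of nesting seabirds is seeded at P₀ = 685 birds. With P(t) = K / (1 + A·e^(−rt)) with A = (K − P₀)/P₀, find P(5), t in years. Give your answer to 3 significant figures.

A = (19400 − 685)/685 = 27.32117
P(5) = 19400 / (1 + 27.32117·e^(−0.0213·5)) = 19400 / (1 + 27.32117·0.898975)
= 19400 / 25.56105 ≈ 758.97

≈ 759 birds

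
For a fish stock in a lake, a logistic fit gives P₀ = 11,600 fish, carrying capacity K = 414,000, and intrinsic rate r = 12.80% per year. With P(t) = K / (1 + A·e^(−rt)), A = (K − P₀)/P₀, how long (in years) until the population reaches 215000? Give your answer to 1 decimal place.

A = (414000 − 11600)/11600 = 34.68966
215000 = 414000/(1 + 34.68966·e^(−0.128t)) → 1 + 34.68966·e^(−0.128t) = 1.92558
e^(−0.128t) = 0.026682 → t = ln(37.47877)/0.128 = 3.62377/0.128

t ≈ 28.3 years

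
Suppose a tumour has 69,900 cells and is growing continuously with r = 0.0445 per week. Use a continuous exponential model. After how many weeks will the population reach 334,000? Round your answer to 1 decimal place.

t ≈ 35.1 weeks

334000 = 69900 · e^(0.0445·t)
t = ln(334000/69900) / 0.0445 = ln(4.77825) / 0.0445 = 1.56408 / 0.0445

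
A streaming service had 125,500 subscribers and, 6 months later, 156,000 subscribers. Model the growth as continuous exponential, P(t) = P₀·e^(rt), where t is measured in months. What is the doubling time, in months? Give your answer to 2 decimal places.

r = ln(156000/125500) / 6 = ln(1.24303) / 6 ≈ 0.036258 per month
doubling time = ln 2 / |r| = 0.69315 / 0.036258

doubling time ≈ 19.12 months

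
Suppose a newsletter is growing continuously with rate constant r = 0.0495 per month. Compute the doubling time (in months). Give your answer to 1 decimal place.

doubling time = ln(2) / |r| = 0.69315 / 0.0495

doubling time ≈ 14.0 months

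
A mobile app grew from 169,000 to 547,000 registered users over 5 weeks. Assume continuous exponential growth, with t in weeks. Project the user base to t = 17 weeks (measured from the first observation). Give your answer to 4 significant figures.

≈ 9,167,000 registered users

r = ln(547000/169000) / 5 ≈ 0.23491 per week
P(17) = 169000 · e^(0.23491·17) = 169000 · 54.2428 ≈ 9167033.5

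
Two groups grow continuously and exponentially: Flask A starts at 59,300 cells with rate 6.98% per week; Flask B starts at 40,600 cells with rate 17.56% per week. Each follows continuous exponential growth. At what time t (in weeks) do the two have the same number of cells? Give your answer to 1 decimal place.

59300·e^(0.0698t) = 40600·e^(0.1756t)
59300/40600 = e^((0.1756 − 0.0698)t) → ln(1.46059) = 0.1058·t
t = 0.37884 / 0.1058

t ≈ 3.6 weeks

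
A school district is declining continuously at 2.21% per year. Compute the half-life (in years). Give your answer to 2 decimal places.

half-life ≈ 31.36 years

half-life = ln(2) / |r| = 0.69315 / 0.0221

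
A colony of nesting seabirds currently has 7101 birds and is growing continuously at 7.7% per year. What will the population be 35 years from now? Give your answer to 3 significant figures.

≈ 105,000 birds

P(35) = 7101 · e^(0.077·35) = 7101 · e^(2.695)
= 7101 · 14.80552 ≈ 105133.99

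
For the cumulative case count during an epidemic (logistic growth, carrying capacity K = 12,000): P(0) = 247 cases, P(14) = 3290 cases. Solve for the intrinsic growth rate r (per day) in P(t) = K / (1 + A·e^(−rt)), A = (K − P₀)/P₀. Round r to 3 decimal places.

r ≈ 0.206 per day

A = (12000 − 247)/247 = 47.583
3290 = 12000/(1 + 47.583·e^(−r·14)) → e^(−14r) = (3.64742 − 1)/47.583 = 0.055638
r = −ln(0.055638)/14 = 2.88889/14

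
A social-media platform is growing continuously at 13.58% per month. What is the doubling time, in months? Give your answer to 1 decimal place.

doubling time ≈ 5.1 months

doubling time = ln(2) / |r| = 0.69315 / 0.1358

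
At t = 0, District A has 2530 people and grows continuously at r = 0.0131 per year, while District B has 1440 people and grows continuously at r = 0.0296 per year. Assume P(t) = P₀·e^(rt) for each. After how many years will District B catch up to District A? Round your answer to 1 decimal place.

2530·e^(0.0131t) = 1440·e^(0.0296t)
2530/1440 = e^((0.0296 − 0.0131)t) → ln(1.75694) = 0.0165·t
t = 0.56358 / 0.0165

t ≈ 34.2 years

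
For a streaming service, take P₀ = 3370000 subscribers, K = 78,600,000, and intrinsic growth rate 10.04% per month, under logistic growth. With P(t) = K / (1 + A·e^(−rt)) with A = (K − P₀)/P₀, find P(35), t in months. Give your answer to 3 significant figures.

A = (78600000 − 3370000)/3370000 = 22.32344
P(35) = 78600000 / (1 + 22.32344·e^(−0.1004·35)) = 78600000 / (1 + 22.32344·0.029778)
= 78600000 / 1.66474 ≈ 47214643.49

≈ 47,200,000 subscribers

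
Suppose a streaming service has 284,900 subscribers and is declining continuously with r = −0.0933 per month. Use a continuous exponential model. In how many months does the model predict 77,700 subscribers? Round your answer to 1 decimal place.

77700 = 284900 · e^(-0.0933·t)
t = ln(77700/284900) / -0.0933 = ln(0.27273) / -0.0933 = -1.29928 / -0.0933

t ≈ 13.9 months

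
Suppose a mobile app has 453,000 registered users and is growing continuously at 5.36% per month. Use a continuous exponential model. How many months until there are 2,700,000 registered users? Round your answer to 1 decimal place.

t ≈ 33.3 months

2700000 = 453000 · e^(0.0536·t)
t = ln(2700000/453000) / 0.0536 = ln(5.96026) / 0.0536 = 1.78511 / 0.0536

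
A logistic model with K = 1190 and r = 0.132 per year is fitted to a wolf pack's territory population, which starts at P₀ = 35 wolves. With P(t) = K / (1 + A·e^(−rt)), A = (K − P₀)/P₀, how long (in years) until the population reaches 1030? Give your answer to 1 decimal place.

t ≈ 40.6 years

A = (1190 − 35)/35 = 33
1030 = 1190/(1 + 33·e^(−0.132t)) → 1 + 33·e^(−0.132t) = 1.15534
e^(−0.132t) = 0.004707 → t = ln(212.4375)/0.132 = 5.35865/0.132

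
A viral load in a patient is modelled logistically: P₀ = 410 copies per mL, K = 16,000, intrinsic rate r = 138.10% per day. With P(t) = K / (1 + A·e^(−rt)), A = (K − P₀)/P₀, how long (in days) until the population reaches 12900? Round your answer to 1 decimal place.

A = (16000 − 410)/410 = 38.02439
12900 = 16000/(1 + 38.02439·e^(−1.381t)) → 1 + 38.02439·e^(−1.381t) = 1.24031
e^(−1.381t) = 0.00632 → t = ln(158.23053)/1.381 = 5.06405/1.381

t ≈ 3.7 days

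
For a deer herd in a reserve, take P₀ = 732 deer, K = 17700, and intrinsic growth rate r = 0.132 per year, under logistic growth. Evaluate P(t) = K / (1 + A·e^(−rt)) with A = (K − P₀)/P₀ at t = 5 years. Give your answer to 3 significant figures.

A = (17700 − 732)/732 = 23.18033
P(5) = 17700 / (1 + 23.18033·e^(−0.132·5)) = 17700 / (1 + 23.18033·0.516851)
= 17700 / 12.98078 ≈ 1363.55

≈ 1,360 deer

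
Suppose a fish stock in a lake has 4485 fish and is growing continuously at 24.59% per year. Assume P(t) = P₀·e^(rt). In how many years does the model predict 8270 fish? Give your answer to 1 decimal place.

t ≈ 2.5 years

8270 = 4485 · e^(0.2459·t)
t = ln(8270/4485) / 0.2459 = ln(1.84392) / 0.2459 = 0.6119 / 0.2459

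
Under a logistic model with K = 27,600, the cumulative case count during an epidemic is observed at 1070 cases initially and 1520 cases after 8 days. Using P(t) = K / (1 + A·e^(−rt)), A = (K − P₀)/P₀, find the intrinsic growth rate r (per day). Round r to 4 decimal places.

r ≈ 0.0460 per day

A = (27600 − 1070)/1070 = 24.79439
1520 = 27600/(1 + 24.79439·e^(−r·8)) → e^(−8r) = (18.15789 − 1)/24.79439 = 0.692007
r = −ln(0.692007)/8 = 0.36816/8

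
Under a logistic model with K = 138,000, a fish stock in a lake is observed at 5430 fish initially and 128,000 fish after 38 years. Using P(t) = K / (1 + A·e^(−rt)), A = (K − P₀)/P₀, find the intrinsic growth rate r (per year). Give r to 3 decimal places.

A = (138000 − 5430)/5430 = 24.41436
128000 = 138000/(1 + 24.41436·e^(−r·38)) → e^(−38r) = (1.07812 − 1)/24.41436 = 0.0032
r = −ln(0.0032)/38 = 5.74462/38

r ≈ 0.151 per year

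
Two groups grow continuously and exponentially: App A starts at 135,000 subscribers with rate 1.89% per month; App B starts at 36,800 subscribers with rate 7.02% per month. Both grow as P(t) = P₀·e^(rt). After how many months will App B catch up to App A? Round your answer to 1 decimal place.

135000·e^(0.0189t) = 36800·e^(0.0702t)
135000/36800 = e^((0.0702 − 0.0189)t) → ln(3.66848) = 0.0513·t
t = 1.29978 / 0.0513

t ≈ 25.3 months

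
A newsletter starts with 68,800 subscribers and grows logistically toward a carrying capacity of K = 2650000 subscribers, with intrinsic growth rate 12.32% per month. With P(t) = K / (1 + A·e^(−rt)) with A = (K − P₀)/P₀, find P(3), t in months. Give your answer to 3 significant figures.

A = (2650000 − 68800)/68800 = 37.51744
P(3) = 2650000 / (1 + 37.51744·e^(−0.1232·3)) = 2650000 / (1 + 37.51744·0.691011)
= 2650000 / 26.92495 ≈ 98421.71

≈ 98,400 subscribers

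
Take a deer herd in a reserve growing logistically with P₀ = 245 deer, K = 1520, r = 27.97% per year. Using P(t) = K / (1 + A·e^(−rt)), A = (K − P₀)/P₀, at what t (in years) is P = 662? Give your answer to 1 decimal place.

A = (1520 − 245)/245 = 5.20408
662 = 1520/(1 + 5.20408·e^(−0.2797t)) → 1 + 5.20408·e^(−0.2797t) = 2.29607
e^(−0.2797t) = 0.249049 → t = ln(4.01527)/0.2797 = 1.3901/0.2797

t ≈ 5.0 years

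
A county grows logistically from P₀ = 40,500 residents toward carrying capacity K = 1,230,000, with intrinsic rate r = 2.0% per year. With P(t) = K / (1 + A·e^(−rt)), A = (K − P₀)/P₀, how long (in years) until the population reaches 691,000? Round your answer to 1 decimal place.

A = (1230000 − 40500)/40500 = 29.37037
691000 = 1230000/(1 + 29.37037·e^(−0.02t)) → 1 + 29.37037·e^(−0.02t) = 1.78003
e^(−0.02t) = 0.026558 → t = ln(37.65292)/0.02 = 3.62841/0.02

t ≈ 181.4 years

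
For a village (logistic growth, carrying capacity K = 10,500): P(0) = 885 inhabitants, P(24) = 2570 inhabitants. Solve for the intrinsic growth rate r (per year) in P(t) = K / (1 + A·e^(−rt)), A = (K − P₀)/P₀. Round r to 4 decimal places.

A = (10500 − 885)/885 = 10.86441
2570 = 10500/(1 + 10.86441·e^(−r·24)) → e^(−24r) = (4.0856 − 1)/10.86441 = 0.28401
r = −ln(0.28401)/24 = 1.25874/24

r ≈ 0.0524 per year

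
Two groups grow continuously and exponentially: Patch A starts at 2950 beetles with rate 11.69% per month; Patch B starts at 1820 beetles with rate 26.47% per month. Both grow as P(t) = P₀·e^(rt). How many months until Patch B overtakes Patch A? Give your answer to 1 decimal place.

2950·e^(0.1169t) = 1820·e^(0.2647t)
2950/1820 = e^((0.2647 − 0.1169)t) → ln(1.62088) = 0.1478·t
t = 0.48297 / 0.1478

t ≈ 3.3 months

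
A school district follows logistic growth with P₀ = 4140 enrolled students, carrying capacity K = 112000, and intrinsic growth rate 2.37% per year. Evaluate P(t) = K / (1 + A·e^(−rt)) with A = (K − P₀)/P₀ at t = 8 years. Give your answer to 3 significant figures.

≈ 4,970 enrolled students

A = (112000 − 4140)/4140 = 26.05314
P(8) = 112000 / (1 + 26.05314·e^(−0.0237·8)) = 112000 / (1 + 26.05314·0.82729)
= 112000 / 22.5535 ≈ 4965.97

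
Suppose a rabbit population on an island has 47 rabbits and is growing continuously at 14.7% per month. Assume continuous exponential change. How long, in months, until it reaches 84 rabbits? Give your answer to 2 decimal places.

t ≈ 3.95 months

84 = 47 · e^(0.147·t)
t = ln(84/47) / 0.147 = ln(1.78723) / 0.147 = 0.58067 / 0.147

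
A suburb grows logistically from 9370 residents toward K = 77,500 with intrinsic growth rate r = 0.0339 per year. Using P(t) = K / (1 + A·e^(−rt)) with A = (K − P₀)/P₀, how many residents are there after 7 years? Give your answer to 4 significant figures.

A = (77500 − 9370)/9370 = 7.27108
P(7) = 77500 / (1 + 7.27108·e^(−0.0339·7)) = 77500 / (1 + 7.27108·0.788755)
= 77500 / 6.7351 ≈ 11506.89

≈ 11,510 residents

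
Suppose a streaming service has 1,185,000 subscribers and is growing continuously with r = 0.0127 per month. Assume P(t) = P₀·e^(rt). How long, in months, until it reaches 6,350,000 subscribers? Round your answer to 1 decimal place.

6350000 = 1185000 · e^(0.0127·t)
t = ln(6350000/1185000) / 0.0127 = ln(5.35865) / 0.0127 = 1.67871 / 0.0127

t ≈ 132.2 months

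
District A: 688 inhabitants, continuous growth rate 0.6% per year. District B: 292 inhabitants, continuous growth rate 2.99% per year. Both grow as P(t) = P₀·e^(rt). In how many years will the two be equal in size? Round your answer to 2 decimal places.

688·e^(0.006t) = 292·e^(0.0299t)
688/292 = e^((0.0299 − 0.006)t) → ln(2.35616) = 0.0239·t
t = 0.85704 / 0.0239

t ≈ 35.86 years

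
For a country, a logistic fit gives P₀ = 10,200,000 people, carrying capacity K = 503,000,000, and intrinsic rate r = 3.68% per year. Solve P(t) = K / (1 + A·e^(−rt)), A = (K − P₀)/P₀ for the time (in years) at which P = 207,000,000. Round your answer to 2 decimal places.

t ≈ 95.65 years

A = (503000000 − 10200000)/10200000 = 48.31373
207000000 = 503000000/(1 + 48.31373·e^(−0.0368t)) → 1 + 48.31373·e^(−0.0368t) = 2.42995
e^(−0.0368t) = 0.029597 → t = ln(33.78696)/0.0368 = 3.52008/0.0368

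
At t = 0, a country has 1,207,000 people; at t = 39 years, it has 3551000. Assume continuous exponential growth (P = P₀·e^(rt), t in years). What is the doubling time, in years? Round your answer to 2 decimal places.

r = ln(3551000/1207000) / 39 = ln(2.942) / 39 ≈ 0.027669 per year
doubling time = ln 2 / |r| = 0.69315 / 0.027669

doubling time ≈ 25.05 years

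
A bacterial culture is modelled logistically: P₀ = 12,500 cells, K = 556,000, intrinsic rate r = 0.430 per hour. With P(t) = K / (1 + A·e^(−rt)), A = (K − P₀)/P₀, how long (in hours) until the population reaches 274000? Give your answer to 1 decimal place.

t ≈ 8.7 hours

A = (556000 − 12500)/12500 = 43.48
274000 = 556000/(1 + 43.48·e^(−0.43t)) → 1 + 43.48·e^(−0.43t) = 2.0292
e^(−0.43t) = 0.023671 → t = ln(42.24652)/0.43 = 3.74352/0.43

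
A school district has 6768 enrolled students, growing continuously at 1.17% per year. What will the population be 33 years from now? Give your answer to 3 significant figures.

P(33) = 6768 · e^(0.0117·33) = 6768 · e^(0.3861)
= 6768 · 1.47123 ≈ 9957.3

≈ 9,960 enrolled students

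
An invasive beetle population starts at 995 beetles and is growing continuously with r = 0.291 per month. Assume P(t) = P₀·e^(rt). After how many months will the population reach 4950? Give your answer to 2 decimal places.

t ≈ 5.51 months

4950 = 995 · e^(0.291·t)
t = ln(4950/995) / 0.291 = ln(4.97487) / 0.291 = 1.6044 / 0.291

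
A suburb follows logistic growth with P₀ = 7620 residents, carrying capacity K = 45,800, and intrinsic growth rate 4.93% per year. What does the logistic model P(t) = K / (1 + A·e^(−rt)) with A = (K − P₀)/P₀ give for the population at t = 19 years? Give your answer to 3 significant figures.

≈ 15,500 residents

A = (45800 − 7620)/7620 = 5.0105
P(19) = 45800 / (1 + 5.0105·e^(−0.0493·19)) = 45800 / (1 + 5.0105·0.391919)
= 45800 / 2.96371 ≈ 15453.6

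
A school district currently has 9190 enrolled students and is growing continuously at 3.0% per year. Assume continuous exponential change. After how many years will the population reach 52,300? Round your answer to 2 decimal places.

t ≈ 57.96 years

52300 = 9190 · e^(0.03·t)
t = ln(52300/9190) / 0.03 = ln(5.69097) / 0.03 = 1.73888 / 0.03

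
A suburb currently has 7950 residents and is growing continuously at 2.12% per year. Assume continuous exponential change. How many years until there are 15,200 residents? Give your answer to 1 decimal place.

t ≈ 30.6 years

15200 = 7950 · e^(0.0212·t)
t = ln(15200/7950) / 0.0212 = ln(1.91195) / 0.0212 = 0.64812 / 0.0212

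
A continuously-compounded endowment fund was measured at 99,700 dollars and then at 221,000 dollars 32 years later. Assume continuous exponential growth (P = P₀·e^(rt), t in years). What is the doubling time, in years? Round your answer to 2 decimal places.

doubling time ≈ 27.87 years

r = ln(221000/99700) / 32 = ln(2.21665) / 32 ≈ 0.024875 per year
doubling time = ln 2 / |r| = 0.69315 / 0.024875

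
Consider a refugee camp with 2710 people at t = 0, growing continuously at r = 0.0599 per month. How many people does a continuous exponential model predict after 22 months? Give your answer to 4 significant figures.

≈ 10,120 people

P(22) = 2710 · e^(0.0599·22) = 2710 · e^(1.3178)
= 2710 · 3.73519 ≈ 10122.38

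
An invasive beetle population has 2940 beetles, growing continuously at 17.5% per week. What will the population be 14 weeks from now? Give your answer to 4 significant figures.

P(14) = 2940 · e^(0.175·14) = 2940 · e^(2.45)
= 2940 · 11.58835 ≈ 34069.74

≈ 34,070 beetles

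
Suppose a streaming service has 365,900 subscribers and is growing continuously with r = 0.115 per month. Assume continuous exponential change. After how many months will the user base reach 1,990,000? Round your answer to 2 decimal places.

1990000 = 365900 · e^(0.115·t)
t = ln(1990000/365900) / 0.115 = ln(5.43864) / 0.115 = 1.69353 / 0.115

t ≈ 14.73 months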